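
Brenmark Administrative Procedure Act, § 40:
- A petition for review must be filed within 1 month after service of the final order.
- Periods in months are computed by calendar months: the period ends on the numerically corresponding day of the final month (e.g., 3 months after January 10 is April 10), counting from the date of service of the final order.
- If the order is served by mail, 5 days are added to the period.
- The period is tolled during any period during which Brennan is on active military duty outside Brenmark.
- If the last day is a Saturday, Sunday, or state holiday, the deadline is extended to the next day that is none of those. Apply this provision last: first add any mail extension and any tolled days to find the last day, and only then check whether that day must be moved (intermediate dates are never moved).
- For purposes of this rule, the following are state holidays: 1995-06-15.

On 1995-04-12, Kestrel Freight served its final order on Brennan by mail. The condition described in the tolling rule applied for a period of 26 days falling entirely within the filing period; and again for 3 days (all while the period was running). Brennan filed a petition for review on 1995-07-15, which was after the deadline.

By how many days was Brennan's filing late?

29 days

1 month after 1995-04-12 is May 12, 1995.
Service was by mail, adding 5 days: May 12, 1995 + 5 days = May 17, 1995.
Tolling adds 26 days: May 17, 1995 + 26 days = June 12, 1995.
Tolling adds 3 days: June 12, 1995 + 3 days = June 15, 1995.
June 15, 1995 is a listed holiday. The next qualifying day is June 16, 1995.
The deadline is June 16, 1995; from June 16, 1995 to July 15, 1995 is 29 days.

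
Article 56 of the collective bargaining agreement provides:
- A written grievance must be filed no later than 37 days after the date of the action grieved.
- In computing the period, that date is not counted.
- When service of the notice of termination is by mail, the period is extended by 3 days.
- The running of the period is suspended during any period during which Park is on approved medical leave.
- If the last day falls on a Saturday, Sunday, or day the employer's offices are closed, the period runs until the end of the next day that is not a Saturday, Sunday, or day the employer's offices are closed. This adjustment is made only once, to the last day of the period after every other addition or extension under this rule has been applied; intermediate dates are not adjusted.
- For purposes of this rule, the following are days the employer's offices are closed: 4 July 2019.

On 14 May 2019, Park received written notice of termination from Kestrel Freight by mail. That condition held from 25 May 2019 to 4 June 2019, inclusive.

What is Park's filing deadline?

July 5, 2019

37 days after 14 May 2019 is June 20, 2019.
Service was by mail, adding 3 days: June 20, 2019 + 3 days = June 23, 2019.
From May 25, 2019 through June 4, 2019 inclusive is 11 days; tolling adds 11 days: June 23, 2019 + 11 days = July 4, 2019.
July 4, 2019 is a listed holiday. The next qualifying day is July 5, 2019.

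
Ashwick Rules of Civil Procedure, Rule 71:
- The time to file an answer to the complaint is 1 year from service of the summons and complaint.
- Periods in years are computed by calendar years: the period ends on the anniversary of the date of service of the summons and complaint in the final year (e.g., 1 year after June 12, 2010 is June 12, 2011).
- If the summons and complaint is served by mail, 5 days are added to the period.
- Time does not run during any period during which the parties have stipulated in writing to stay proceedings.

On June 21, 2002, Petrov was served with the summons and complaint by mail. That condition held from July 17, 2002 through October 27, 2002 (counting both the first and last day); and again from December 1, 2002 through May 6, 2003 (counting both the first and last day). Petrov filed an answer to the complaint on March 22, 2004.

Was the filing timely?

No

1 year after June 21, 2002 is June 21, 2003.
Service was by mail, adding 5 days: June 21, 2003 + 5 days = June 26, 2003.
From July 17, 2002 through October 27, 2002 inclusive is 103 days; tolling adds 103 days: June 26, 2003 + 103 days = October 7, 2003.
From December 1, 2002 through May 6, 2003 inclusive is 157 days; tolling adds 157 days: October 7, 2003 + 157 days = March 12, 2004.
The deadline is March 12, 2004; the filing on March 22, 2004 is after that date.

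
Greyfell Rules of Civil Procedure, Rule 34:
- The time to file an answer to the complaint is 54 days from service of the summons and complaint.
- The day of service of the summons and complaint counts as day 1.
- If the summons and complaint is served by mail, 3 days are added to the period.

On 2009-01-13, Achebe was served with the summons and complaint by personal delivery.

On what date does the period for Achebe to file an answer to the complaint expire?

Counting 2009-01-13 as day 1, day 54 is March 7, 2009.
Service was not by mail, so no mail extension applies.

March 7, 2009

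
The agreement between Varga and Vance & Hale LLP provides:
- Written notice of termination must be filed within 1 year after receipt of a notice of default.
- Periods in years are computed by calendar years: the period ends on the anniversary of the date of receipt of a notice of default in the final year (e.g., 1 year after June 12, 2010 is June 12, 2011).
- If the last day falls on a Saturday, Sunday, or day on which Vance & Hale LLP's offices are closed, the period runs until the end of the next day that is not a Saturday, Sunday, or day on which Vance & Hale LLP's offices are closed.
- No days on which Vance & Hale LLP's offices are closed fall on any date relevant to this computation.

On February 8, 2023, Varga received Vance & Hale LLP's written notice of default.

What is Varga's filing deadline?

1 year after February 8, 2023 is February 8, 2024.
February 8, 2024 is a Thursday and not a day on which Vance & Hale LLP's offices are closed, so no extension applies.

February 8, 2024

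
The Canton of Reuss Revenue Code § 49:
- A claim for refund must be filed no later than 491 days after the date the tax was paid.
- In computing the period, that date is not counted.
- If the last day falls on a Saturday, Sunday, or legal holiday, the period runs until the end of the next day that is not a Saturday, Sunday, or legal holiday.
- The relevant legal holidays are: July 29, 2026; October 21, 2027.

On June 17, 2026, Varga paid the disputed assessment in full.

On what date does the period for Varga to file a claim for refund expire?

491 days after June 17, 2026 is October 21, 2027.
October 21, 2027 is a listed holiday. The next qualifying day is October 22, 2027.

October 22, 2027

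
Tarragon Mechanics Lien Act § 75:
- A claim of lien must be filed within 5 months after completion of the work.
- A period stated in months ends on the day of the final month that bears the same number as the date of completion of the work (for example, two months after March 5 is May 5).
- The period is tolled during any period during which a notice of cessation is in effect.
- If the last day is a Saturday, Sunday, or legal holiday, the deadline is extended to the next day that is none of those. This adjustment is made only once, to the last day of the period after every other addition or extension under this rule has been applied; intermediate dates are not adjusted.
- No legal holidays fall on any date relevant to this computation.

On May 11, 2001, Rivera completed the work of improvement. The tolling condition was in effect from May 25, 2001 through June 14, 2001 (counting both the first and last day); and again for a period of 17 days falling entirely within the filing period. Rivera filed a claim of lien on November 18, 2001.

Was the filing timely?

5 months after May 11, 2001 is October 11, 2001.
From May 25, 2001 through June 14, 2001 inclusive is 21 days; tolling adds 21 days: October 11, 2001 + 21 days = November 1, 2001.
Tolling adds 17 days: November 1, 2001 + 17 days = November 18, 2001.
November 18, 2001 is Sunday. The next qualifying day is November 19, 2001.
The deadline is November 19, 2001; the filing on November 18, 2001 is on or before that date.

Yes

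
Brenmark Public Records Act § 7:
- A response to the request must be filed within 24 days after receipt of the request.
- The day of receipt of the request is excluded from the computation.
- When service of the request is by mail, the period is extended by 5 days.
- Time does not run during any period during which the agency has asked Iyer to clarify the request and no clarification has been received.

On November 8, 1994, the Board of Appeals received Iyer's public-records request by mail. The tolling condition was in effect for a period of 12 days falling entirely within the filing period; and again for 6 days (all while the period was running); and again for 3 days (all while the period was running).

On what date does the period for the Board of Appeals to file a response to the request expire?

24 days after November 8, 1994 is December 2, 1994.
Service was by mail, adding 5 days: December 2, 1994 + 5 days = December 7, 1994.
Tolling adds 12 days: December 7, 1994 + 12 days = December 19, 1994.
Tolling adds 6 days: December 19, 1994 + 6 days = December 25, 1994.
Tolling adds 3 days: December 25, 1994 + 3 days = December 28, 1994.

December 28, 1994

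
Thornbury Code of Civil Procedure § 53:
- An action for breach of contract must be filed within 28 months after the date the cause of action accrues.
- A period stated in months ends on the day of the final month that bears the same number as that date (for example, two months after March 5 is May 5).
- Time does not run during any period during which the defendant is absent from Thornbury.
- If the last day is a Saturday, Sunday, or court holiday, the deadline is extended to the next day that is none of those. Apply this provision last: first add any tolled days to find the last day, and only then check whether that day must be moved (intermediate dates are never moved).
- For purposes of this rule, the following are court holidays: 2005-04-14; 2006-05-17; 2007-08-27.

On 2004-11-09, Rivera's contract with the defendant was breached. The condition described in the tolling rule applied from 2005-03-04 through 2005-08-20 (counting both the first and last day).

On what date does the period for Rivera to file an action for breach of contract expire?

28 months after 2004-11-09 is March 9, 2007.
From March 4, 2005 through August 20, 2005 inclusive is 170 days; tolling adds 170 days: March 9, 2007 + 170 days = August 26, 2007.
August 26, 2007 is Sunday; August 27, 2007 is a listed holiday. The next qualifying day is August 28, 2007.

August 28, 2007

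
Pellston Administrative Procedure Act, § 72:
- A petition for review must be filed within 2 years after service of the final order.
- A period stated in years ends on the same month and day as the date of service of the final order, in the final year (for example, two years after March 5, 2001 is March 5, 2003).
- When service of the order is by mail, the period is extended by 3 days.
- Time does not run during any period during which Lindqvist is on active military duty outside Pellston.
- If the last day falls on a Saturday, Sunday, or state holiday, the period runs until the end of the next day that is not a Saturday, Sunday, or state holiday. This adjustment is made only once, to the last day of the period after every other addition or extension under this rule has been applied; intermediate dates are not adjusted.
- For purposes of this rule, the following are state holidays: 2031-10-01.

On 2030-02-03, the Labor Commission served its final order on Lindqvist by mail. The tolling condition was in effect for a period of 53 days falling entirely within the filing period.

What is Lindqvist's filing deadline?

March 30, 2032

2 years after 2030-02-03 is February 3, 2032.
Service was by mail, adding 3 days: February 3, 2032 + 3 days = February 6, 2032.
Tolling adds 53 days: February 6, 2032 + 53 days = March 30, 2032.
March 30, 2032 is a Tuesday and not a state holiday, so no extension applies.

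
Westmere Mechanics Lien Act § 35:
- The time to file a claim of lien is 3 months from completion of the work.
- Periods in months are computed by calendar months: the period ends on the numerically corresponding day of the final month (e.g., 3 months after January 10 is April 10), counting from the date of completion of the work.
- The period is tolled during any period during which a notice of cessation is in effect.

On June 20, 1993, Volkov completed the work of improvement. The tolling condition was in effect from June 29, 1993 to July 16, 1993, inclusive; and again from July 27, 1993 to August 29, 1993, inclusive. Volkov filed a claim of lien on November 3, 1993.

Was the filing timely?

3 months after June 20, 1993 is September 20, 1993.
From June 29, 1993 through July 16, 1993 inclusive is 18 days; tolling adds 18 days: September 20, 1993 + 18 days = October 8, 1993.
From July 27, 1993 through August 29, 1993 inclusive is 34 days; tolling adds 34 days: October 8, 1993 + 34 days = November 11, 1993.
The deadline is November 11, 1993; the filing on November 3, 1993 is on or before that date.

Yes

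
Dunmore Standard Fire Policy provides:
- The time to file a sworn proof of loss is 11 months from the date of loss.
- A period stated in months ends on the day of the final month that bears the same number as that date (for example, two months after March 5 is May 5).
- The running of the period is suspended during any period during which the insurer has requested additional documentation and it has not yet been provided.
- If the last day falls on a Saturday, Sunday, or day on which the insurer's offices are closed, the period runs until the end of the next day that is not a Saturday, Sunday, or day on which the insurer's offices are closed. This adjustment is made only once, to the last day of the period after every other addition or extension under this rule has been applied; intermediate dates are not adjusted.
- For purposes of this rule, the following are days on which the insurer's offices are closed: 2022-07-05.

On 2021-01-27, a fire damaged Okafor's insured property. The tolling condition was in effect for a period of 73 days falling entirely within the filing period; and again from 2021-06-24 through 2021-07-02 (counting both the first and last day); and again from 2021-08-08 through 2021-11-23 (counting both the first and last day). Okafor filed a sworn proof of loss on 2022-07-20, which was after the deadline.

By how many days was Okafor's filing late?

11 months after 2021-01-27 is December 27, 2021.
Tolling adds 73 days: December 27, 2021 + 73 days = March 10, 2022.
From June 24, 2021 through July 2, 2021 inclusive is 9 days; tolling adds 9 days: March 10, 2022 + 9 days = March 19, 2022.
From August 8, 2021 through November 23, 2021 inclusive is 108 days; tolling adds 108 days: March 19, 2022 + 108 days = July 5, 2022.
July 5, 2022 is a listed holiday. The next qualifying day is July 6, 2022.
The deadline is July 6, 2022; from July 6, 2022 to July 20, 2022 is 14 days.

14 days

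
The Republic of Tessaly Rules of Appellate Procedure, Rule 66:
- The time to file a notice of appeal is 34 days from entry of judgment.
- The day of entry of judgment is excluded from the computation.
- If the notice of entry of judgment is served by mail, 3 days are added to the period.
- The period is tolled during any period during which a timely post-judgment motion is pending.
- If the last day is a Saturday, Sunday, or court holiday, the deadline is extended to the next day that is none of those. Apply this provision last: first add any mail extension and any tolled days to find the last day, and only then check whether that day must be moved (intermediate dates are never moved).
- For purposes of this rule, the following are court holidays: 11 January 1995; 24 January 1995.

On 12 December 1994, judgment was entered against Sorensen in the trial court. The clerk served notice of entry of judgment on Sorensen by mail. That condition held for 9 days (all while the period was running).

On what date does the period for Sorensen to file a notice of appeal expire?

January 27, 1995

34 days after 12 December 1994 is January 15, 1995.
Service was by mail, adding 3 days: January 15, 1995 + 3 days = January 18, 1995.
Tolling adds 9 days: January 18, 1995 + 9 days = January 27, 1995.
January 27, 1995 is a Friday and not a court holiday, so no extension applies.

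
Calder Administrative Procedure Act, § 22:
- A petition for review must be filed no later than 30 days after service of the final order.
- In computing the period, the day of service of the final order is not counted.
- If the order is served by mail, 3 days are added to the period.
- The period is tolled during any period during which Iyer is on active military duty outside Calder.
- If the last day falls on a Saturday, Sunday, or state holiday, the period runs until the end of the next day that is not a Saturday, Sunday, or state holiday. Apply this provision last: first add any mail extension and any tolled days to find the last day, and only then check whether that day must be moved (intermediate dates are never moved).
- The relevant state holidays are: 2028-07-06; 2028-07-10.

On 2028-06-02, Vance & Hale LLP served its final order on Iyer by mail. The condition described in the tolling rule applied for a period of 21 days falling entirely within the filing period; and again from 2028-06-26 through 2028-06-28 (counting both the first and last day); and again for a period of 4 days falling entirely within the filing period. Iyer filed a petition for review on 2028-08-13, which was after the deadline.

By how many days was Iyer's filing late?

30 days after 2028-06-02 is July 2, 2028.
Service was by mail, adding 3 days: July 2, 2028 + 3 days = July 5, 2028.
Tolling adds 21 days: July 5, 2028 + 21 days = July 26, 2028.
From June 26, 2028 through June 28, 2028 inclusive is 3 days; tolling adds 3 days: July 26, 2028 + 3 days = July 29, 2028.
Tolling adds 4 days: July 29, 2028 + 4 days = August 2, 2028.
August 2, 2028 is a Wednesday and not a state holiday, so no extension applies.
The deadline is August 2, 2028; from August 2, 2028 to August 13, 2028 is 11 days.

11 days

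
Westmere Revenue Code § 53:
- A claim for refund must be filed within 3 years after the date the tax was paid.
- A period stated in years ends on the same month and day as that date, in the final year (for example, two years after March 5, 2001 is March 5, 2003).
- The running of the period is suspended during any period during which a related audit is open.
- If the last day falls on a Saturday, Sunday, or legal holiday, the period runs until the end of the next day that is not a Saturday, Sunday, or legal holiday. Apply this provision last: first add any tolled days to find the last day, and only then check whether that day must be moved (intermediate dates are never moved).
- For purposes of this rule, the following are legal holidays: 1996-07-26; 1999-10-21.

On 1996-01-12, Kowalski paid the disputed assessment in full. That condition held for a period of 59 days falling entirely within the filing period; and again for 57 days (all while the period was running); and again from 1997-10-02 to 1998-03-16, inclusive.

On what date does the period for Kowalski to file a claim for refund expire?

October 22, 1999

3 years after 1996-01-12 is January 12, 1999.
Tolling adds 59 days: January 12, 1999 + 59 days = March 12, 1999.
Tolling adds 57 days: March 12, 1999 + 57 days = May 8, 1999.
From October 2, 1997 through March 16, 1998 inclusive is 166 days; tolling adds 166 days: May 8, 1999 + 166 days = October 21, 1999.
October 21, 1999 is a listed holiday. The next qualifying day is October 22, 1999.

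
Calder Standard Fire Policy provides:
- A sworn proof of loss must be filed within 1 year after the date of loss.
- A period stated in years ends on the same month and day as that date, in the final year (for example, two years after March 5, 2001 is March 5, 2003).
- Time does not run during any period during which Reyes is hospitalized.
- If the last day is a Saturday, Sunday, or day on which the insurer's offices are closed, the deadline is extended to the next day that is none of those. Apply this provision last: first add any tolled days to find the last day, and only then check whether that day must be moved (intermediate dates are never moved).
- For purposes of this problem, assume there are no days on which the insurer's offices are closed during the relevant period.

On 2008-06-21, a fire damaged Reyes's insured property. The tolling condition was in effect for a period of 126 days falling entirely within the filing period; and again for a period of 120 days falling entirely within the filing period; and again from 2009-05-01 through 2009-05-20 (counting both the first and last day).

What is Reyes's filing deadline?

March 15, 2010

1 year after 2008-06-21 is June 21, 2009.
Tolling adds 126 days: June 21, 2009 + 126 days = October 25, 2009.
Tolling adds 120 days: October 25, 2009 + 120 days = February 22, 2010.
From May 1, 2009 through May 20, 2009 inclusive is 20 days; tolling adds 20 days: February 22, 2010 + 20 days = March 14, 2010.
March 14, 2010 is Sunday. The next qualifying day is March 15, 2010.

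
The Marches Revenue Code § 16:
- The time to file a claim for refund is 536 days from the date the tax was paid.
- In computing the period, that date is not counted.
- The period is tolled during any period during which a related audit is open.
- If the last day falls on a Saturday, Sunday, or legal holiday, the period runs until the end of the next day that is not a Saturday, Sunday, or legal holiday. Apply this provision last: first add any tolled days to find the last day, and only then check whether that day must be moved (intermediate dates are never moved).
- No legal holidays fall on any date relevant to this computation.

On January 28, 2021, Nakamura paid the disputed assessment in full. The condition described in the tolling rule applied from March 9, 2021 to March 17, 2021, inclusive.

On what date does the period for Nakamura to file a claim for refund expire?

536 days after January 28, 2021 is July 18, 2022.
From March 9, 2021 through March 17, 2021 inclusive is 9 days; tolling adds 9 days: July 18, 2022 + 9 days = July 27, 2022.
July 27, 2022 is a Wednesday and not a legal holiday, so no extension applies.

July 27, 2022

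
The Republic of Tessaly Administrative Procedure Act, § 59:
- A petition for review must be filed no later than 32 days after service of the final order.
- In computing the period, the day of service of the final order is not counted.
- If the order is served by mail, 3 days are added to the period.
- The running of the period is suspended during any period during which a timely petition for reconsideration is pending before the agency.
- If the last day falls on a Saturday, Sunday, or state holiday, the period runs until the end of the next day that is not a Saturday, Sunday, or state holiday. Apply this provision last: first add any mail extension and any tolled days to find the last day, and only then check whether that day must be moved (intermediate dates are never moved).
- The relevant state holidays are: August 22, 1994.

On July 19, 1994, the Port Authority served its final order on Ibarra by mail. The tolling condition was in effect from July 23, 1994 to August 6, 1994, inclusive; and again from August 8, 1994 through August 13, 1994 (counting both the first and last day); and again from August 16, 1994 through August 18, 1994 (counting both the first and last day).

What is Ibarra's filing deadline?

32 days after July 19, 1994 is August 20, 1994.
Service was by mail, adding 3 days: August 20, 1994 + 3 days = August 23, 1994.
From July 23, 1994 through August 6, 1994 inclusive is 15 days; tolling adds 15 days: August 23, 1994 + 15 days = September 7, 1994.
From August 8, 1994 through August 13, 1994 inclusive is 6 days; tolling adds 6 days: September 7, 1994 + 6 days = September 13, 1994.
From August 16, 1994 through August 18, 1994 inclusive is 3 days; tolling adds 3 days: September 13, 1994 + 3 days = September 16, 1994.
September 16, 1994 is a Friday and not a state holiday, so no extension applies.

September 16, 1994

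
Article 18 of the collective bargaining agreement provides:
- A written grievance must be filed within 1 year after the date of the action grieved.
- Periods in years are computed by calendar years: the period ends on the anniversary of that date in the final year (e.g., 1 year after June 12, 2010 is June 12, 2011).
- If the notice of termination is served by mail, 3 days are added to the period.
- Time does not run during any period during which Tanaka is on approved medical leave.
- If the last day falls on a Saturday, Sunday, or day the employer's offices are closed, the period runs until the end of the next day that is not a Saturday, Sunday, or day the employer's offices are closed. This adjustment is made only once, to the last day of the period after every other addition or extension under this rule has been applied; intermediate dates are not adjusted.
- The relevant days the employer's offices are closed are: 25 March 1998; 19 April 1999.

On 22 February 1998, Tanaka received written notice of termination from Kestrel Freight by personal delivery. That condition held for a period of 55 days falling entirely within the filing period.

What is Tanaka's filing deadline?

1 year after 22 February 1998 is February 22, 1999.
Service was not by mail, so no mail extension applies.
Tolling adds 55 days: February 22, 1999 + 55 days = April 18, 1999.
April 18, 1999 is Sunday; April 19, 1999 is a listed holiday. The next qualifying day is April 20, 1999.

April 20, 1999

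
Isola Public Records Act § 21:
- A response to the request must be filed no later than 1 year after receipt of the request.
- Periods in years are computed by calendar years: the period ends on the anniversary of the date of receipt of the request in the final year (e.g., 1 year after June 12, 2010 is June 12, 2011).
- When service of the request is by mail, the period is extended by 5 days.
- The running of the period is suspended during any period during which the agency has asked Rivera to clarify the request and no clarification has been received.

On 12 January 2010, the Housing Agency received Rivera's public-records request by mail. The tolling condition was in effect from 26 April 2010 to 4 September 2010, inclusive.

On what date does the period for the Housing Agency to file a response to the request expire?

1 year after 12 January 2010 is January 12, 2011.
Service was by mail, adding 5 days: January 12, 2011 + 5 days = January 17, 2011.
From April 26, 2010 through September 4, 2010 inclusive is 132 days; tolling adds 132 days: January 17, 2011 + 132 days = May 29, 2011.

May 29, 2011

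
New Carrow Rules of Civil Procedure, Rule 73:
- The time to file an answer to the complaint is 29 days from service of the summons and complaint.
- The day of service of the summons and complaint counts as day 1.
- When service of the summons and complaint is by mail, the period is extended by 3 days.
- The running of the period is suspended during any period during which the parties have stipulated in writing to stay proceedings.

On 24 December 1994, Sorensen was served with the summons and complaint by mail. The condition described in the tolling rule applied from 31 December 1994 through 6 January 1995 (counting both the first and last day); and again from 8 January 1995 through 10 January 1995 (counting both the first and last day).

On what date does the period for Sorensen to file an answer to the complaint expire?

Counting 24 December 1994 as day 1, day 29 is January 21, 1995.
Service was by mail, adding 3 days: January 21, 1995 + 3 days = January 24, 1995.
From December 31, 1994 through January 6, 1995 inclusive is 7 days; tolling adds 7 days: January 24, 1995 + 7 days = January 31, 1995.
From January 8, 1995 through January 10, 1995 inclusive is 3 days; tolling adds 3 days: January 31, 1995 + 3 days = February 3, 1995.

February 3, 1995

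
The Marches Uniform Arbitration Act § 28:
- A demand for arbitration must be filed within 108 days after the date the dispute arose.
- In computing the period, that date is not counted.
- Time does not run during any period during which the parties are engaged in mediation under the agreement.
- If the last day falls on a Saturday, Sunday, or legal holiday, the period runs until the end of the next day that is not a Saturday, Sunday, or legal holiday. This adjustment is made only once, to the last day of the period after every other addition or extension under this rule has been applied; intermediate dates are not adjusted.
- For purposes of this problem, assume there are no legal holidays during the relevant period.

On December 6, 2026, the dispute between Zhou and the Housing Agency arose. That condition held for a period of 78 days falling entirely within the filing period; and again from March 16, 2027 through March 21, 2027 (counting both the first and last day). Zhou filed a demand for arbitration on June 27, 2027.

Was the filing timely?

No

108 days after December 6, 2026 is March 24, 2027.
Tolling adds 78 days: March 24, 2027 + 78 days = June 10, 2027.
From March 16, 2027 through March 21, 2027 inclusive is 6 days; tolling adds 6 days: June 10, 2027 + 6 days = June 16, 2027.
June 16, 2027 is a Wednesday and not a legal holiday, so no extension applies.
The deadline is June 16, 2027; the filing on June 27, 2027 is after that date.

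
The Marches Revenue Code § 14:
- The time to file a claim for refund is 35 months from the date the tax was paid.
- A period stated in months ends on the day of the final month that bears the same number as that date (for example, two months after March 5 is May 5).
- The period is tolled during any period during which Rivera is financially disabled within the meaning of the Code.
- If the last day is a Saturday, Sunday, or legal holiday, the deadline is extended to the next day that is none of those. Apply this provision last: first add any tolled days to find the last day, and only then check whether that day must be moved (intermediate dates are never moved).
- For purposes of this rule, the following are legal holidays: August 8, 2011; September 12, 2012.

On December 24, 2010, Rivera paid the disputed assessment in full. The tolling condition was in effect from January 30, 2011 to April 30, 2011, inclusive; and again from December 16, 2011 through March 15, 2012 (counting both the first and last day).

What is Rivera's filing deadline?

35 months after December 24, 2010 is November 24, 2013.
From January 30, 2011 through April 30, 2011 inclusive is 91 days; tolling adds 91 days: November 24, 2013 + 91 days = February 23, 2014.
From December 16, 2011 through March 15, 2012 inclusive is 91 days; tolling adds 91 days: February 23, 2014 + 91 days = May 25, 2014.
May 25, 2014 is Sunday. The next qualifying day is May 26, 2014.

May 26, 2014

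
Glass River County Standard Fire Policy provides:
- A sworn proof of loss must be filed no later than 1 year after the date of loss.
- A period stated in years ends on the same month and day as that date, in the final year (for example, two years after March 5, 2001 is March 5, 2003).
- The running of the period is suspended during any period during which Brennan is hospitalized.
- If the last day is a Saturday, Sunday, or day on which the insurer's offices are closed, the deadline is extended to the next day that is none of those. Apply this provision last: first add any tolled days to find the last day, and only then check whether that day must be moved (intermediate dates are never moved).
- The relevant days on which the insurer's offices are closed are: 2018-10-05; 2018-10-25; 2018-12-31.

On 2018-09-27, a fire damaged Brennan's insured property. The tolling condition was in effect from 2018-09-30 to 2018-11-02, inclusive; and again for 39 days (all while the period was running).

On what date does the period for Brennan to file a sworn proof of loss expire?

1 year after 2018-09-27 is September 27, 2019.
From September 30, 2018 through November 2, 2018 inclusive is 34 days; tolling adds 34 days: September 27, 2019 + 34 days = October 31, 2019.
Tolling adds 39 days: October 31, 2019 + 39 days = December 9, 2019.
December 9, 2019 is a Monday and not a day on which the insurer's offices are closed, so no extension applies.

December 9, 2019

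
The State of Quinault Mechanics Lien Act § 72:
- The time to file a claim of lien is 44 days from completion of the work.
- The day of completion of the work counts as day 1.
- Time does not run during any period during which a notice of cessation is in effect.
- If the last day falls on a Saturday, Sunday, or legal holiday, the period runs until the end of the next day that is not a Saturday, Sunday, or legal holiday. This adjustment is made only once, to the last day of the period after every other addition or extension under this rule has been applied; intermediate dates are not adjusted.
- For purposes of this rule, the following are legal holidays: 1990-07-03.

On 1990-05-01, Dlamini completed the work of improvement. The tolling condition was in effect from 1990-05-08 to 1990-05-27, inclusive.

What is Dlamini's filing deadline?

Counting 1990-05-01 as day 1, day 44 is June 13, 1990.
From May 8, 1990 through May 27, 1990 inclusive is 20 days; tolling adds 20 days: June 13, 1990 + 20 days = July 3, 1990.
July 3, 1990 is a listed holiday. The next qualifying day is July 4, 1990.

July 4, 1990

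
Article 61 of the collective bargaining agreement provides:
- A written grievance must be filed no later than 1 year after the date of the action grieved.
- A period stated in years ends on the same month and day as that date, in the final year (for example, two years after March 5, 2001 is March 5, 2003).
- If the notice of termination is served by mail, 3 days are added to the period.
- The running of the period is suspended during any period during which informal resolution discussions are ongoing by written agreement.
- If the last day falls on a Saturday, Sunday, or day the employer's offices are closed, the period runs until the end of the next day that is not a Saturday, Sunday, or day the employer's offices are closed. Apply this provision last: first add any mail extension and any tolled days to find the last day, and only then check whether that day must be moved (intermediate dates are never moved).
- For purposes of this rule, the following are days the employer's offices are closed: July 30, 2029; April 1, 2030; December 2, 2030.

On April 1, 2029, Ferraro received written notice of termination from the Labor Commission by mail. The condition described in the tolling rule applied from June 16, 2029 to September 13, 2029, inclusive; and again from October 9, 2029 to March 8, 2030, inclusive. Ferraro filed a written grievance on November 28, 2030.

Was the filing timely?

Yes

1 year after April 1, 2029 is April 1, 2030.
Service was by mail, adding 3 days: April 1, 2030 + 3 days = April 4, 2030.
From June 16, 2029 through September 13, 2029 inclusive is 90 days; tolling adds 90 days: April 4, 2030 + 90 days = July 3, 2030.
From October 9, 2029 through March 8, 2030 inclusive is 151 days; tolling adds 151 days: July 3, 2030 + 151 days = December 1, 2030.
December 1, 2030 is Sunday; December 2, 2030 is a listed holiday. The next qualifying day is December 3, 2030.
The deadline is December 3, 2030; the filing on November 28, 2030 is on or before that date.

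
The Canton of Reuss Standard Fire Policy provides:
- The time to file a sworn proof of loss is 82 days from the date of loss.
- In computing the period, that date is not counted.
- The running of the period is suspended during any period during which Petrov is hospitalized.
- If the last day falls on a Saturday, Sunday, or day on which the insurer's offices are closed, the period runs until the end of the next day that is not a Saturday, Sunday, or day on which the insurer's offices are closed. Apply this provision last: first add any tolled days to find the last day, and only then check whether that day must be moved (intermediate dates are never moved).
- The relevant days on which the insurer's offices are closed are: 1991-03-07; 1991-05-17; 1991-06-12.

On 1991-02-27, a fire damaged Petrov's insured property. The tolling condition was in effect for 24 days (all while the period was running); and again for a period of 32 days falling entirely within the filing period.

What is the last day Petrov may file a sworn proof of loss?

July 15, 1991

82 days after 1991-02-27 is May 20, 1991.
Tolling adds 24 days: May 20, 1991 + 24 days = June 13, 1991.
Tolling adds 32 days: June 13, 1991 + 32 days = July 15, 1991.
July 15, 1991 is a Monday and not a day on which the insurer's offices are closed, so no extension applies.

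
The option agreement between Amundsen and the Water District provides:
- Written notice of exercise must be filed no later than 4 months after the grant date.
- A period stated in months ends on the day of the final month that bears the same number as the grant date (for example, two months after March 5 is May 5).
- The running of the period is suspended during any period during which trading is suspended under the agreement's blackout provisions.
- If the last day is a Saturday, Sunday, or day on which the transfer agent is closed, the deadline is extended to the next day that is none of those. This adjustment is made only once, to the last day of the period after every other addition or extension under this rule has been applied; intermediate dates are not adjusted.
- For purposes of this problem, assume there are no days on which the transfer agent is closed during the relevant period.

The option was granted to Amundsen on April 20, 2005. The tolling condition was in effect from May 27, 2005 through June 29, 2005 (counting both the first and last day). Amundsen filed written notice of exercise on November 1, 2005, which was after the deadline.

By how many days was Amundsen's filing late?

4 months after April 20, 2005 is August 20, 2005.
From May 27, 2005 through June 29, 2005 inclusive is 34 days; tolling adds 34 days: August 20, 2005 + 34 days = September 23, 2005.
September 23, 2005 is a Friday and not a day on which the transfer agent is closed, so no extension applies.
The deadline is September 23, 2005; from September 23, 2005 to November 1, 2005 is 39 days.

39 days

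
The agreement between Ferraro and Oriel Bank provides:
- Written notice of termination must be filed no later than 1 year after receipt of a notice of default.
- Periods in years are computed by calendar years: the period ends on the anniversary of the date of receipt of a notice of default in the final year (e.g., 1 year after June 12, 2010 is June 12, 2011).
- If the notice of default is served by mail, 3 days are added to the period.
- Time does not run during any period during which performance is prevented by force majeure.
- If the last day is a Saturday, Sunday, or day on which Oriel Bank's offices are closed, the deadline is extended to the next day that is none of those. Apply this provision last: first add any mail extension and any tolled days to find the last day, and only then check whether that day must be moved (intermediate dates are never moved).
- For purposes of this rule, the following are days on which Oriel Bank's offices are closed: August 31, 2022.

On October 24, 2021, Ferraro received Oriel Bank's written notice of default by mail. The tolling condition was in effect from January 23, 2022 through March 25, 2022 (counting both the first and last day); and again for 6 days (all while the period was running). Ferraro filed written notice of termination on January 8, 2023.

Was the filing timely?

No

1 year after October 24, 2021 is October 24, 2022.
Service was by mail, adding 3 days: October 24, 2022 + 3 days = October 27, 2022.
From January 23, 2022 through March 25, 2022 inclusive is 62 days; tolling adds 62 days: October 27, 2022 + 62 days = December 28, 2022.
Tolling adds 6 days: December 28, 2022 + 6 days = January 3, 2023.
January 3, 2023 is a Tuesday and not a day on which Oriel Bank's offices are closed, so no extension applies.
The deadline is January 3, 2023; the filing on January 8, 2023 is after that date.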